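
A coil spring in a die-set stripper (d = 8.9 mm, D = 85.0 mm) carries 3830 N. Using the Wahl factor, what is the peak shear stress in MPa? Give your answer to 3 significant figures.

1350 MPa

Spring index C = D/d = 85.0/8.9 = 9.5506
K_W = (4C−1)/(4C−4) + 0.615/C = 37.202/34.202 + 0.0644 = 1.1521
τ₀ = 8FD/(πd³) = 8·3830·85.0/(π·8.9³) = 2.6044e+06/2214.7 = 1175.9 MPa
τ_max = K·τ₀ = 1.1521 × 1175.9 = 1354.8 MPa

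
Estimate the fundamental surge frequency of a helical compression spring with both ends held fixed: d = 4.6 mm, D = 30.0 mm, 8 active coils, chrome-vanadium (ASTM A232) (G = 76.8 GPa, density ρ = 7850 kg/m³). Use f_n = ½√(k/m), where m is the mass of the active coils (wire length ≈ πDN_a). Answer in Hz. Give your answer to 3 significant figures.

225 Hz

k = Gd⁴/(8D³N_a) = (76.8×10³)(4.6⁴)/(8·30.0³·8) = 19.9 N/mm = 19900 N/m
Wire length L = πDN_a = π·30.0·8 = 753.98 mm
m = ρ·(πd²/4)·L = 7850 × 16.619×10⁻⁶ m² × 0.75398 m = 0.098364 kg
f_n = ½√(k/m) = 0.5·√(19900/0.098364) = 0.5·√(2.0231e+05) = 224.89 Hz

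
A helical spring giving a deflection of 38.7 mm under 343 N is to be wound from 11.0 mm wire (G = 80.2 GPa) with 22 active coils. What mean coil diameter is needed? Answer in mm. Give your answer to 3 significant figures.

91.0 mm

Required rate k = F/δ = 343/38.7 = 8.863 N/mm
D = (Gd⁴/(8N_a·k))^(1/3) = (80.2×10³·11.0⁴/(8·22·8.863))^(1/3)
  = (752747)^(1/3) = 90.9668 mm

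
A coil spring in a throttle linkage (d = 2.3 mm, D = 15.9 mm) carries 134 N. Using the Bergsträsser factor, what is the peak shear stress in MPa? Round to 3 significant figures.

536 MPa

Spring index C = D/d = 15.9/2.3 = 6.9130
K_B = (4C+2)/(4C−3) = 29.652/24.652 = 1.2028
τ₀ = 8FD/(πd³) = 8·134·15.9/(π·2.3³) = 17044.8/38.224 = 445.92 MPa
τ_max = K·τ₀ = 1.2028 × 445.92 = 536.36 MPa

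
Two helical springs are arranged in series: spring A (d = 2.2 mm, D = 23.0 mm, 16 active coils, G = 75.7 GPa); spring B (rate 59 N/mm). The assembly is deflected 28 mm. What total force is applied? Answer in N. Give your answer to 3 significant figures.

31.3 N

k_A = Gd⁴/(8D³N_a) = (75.7×10³)(2.2⁴)/(8·23.0³·16) = 1.1387 N/mm
Series: 1/k_eq = 1/1.1387 + 1/59 = 0.89518; k_eq = 1.1171 N/mm
F = k_eq·δ = 1.1171·28 = 31.279 N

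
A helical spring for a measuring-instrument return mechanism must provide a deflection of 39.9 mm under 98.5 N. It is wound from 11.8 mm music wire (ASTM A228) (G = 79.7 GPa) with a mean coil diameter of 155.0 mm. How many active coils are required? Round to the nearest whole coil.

Required rate k = F/δ = 98.5/39.9 = 2.4687 N/mm
N_a = Gd⁴/(8D³k) = (79.7×10³ × 11.8⁴)/(8 × 155.0³ × 2.4687)
    = 1.54521e+09 / 7.35442e+07 = 21.01 → 21 coils

21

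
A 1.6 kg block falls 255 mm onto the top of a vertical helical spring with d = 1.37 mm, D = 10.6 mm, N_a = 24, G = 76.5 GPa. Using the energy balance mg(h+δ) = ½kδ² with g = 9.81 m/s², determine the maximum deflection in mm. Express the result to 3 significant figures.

k = Gd⁴/(8D³N_a) = (76.5×10³)(1.37⁴)/(8·10.6³·24) = 1.1785 N/mm
W = mg = 1.6 × 9.81 = 15.696 N
½kδ² − Wδ − Wh = 0 → δ = (W + √(W² + 2kWh))/k
δ = (15.696 + √(246.36 + 9433.74))/1.1785 = (15.696 + 98.388)/1.1785 = 96.805 mm

96.8 mm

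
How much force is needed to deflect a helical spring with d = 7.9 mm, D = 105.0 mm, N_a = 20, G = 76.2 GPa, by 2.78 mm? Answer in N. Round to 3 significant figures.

k = Gd⁴/(8D³N_a) = (76.2×10³)(7.9⁴)/(8·105.0³·20) = 1.6024 N/mm
F = k·δ = 1.6024 × 2.78 = 4.4547 N

4.45 N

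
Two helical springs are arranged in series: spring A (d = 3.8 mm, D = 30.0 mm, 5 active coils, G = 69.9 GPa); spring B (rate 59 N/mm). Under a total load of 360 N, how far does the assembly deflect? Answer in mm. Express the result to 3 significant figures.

k_A = Gd⁴/(8D³N_a) = (69.9×10³)(3.8⁴)/(8·30.0³·5) = 13.495 N/mm
Series: 1/k_eq = 1/13.495 + 1/59 = 0.091048; k_eq = 10.983 N/mm
δ = F/k_eq = 360/10.983 = 32.777 mm

32.8 mm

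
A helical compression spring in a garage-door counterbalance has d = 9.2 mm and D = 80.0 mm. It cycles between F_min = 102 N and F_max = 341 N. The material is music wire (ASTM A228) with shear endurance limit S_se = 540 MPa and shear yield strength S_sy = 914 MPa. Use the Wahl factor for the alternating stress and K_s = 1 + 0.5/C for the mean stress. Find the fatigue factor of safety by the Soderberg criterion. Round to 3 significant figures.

C = D/d = 80.0/9.2 = 8.6957; K_W = (4C−1)/(4C−4)+0.615/C = 1.1682; K_s = 1+0.5/C = 1.0575
F_a = (F_max−F_min)/2 = 119.5 N; F_m = (F_max+F_min)/2 = 221.5 N
τ_a = K_W·8F_aD/(πd³) = 1.1682 × 31.263 = 36.521 MPa
τ_m = K_s·8F_mD/(πd³) = 1.0575 × 57.948 = 61.28 MPa
Soderberg: 1/n_f = τ_a/S_se + τ_m/S_sy = 36.521/540 + 61.28/914 = 0.06763 + 0.06705 = 0.13468
n_f = 1/0.13468 = 7.425

7.43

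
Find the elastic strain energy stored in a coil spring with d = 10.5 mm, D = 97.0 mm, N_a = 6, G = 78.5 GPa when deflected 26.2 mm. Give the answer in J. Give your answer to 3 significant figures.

k = Gd⁴/(8D³N_a) = (78.5×10³)(10.5⁴)/(8·97.0³·6) = 21.781 N/mm
U = ½kδ² = 0.5 × 21.781 × 26.2² = 7475.5 N·mm = 7.4755 J

7.48 J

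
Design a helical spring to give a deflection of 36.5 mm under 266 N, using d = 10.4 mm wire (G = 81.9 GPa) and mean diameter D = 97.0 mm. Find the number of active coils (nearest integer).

Required rate k = F/δ = 266/36.5 = 7.2877 N/mm
N_a = Gd⁴/(8D³k) = (81.9×10³ × 10.4⁴)/(8 × 97.0³ × 7.2877)
    = 9.58114e+08 / 5.32101e+07 = 18.01 → 18 coils

18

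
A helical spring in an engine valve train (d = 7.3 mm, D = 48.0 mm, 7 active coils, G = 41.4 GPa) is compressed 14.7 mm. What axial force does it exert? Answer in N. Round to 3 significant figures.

k = Gd⁴/(8D³N_a) = (41.4×10³)(7.3⁴)/(8·48.0³·7) = 18.984 N/mm
F = k·δ = 18.984 × 14.7 = 279.06 N

279 N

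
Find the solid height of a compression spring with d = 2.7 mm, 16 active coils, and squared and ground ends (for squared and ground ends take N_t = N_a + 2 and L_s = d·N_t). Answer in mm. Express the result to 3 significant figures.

48.6 mm

squared and ground ends: N_t = N_a + 2 = 16 + 2 = 18
L_s = d·N_t = 2.7 × 18 = 48.6 mm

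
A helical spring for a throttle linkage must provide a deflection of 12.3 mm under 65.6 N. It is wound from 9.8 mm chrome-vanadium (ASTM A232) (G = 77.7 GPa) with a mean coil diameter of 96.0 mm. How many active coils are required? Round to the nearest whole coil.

Required rate k = F/δ = 65.6/12.3 = 5.3333 N/mm
N_a = Gd⁴/(8D³k) = (77.7×10³ × 9.8⁴)/(8 × 96.0³ × 5.3333)
    = 7.1668e+08 / 3.77487e+07 = 18.99 → 19 coils

19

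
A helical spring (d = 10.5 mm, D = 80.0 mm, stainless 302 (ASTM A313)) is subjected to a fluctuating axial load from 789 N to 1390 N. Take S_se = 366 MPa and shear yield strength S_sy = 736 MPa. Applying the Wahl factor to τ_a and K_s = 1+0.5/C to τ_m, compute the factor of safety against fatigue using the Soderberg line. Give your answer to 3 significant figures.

C = D/d = 80.0/10.5 = 7.6190; K_W = (4C−1)/(4C−4)+0.615/C = 1.1940; K_s = 1+0.5/C = 1.0656
F_a = (F_max−F_min)/2 = 300.5 N; F_m = (F_max+F_min)/2 = 1089.5 N
τ_a = K_W·8F_aD/(πd³) = 1.1940 × 52.882 = 63.142 MPa
τ_m = K_s·8F_mD/(πd³) = 1.0656 × 191.73 = 204.31 MPa
Soderberg: 1/n_f = τ_a/S_se + τ_m/S_sy = 63.142/366 + 204.31/736 = 0.17252 + 0.27760 = 0.45012
n_f = 1/0.45012 = 2.222

2.22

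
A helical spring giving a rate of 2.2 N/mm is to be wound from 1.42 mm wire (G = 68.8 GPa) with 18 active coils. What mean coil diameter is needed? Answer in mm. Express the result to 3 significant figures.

D = (Gd⁴/(8N_a·k))^(1/3) = (68.8×10³·1.42⁴/(8·18·2.2))^(1/3)
  = (882.992)^(1/3) = 9.5937 mm

9.59 mm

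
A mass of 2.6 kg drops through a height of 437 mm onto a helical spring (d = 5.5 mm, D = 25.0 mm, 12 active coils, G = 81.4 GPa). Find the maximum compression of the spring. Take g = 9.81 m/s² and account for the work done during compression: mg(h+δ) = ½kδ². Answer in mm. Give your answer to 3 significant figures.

21.7 mm

k = Gd⁴/(8D³N_a) = (81.4×10³)(5.5⁴)/(8·25.0³·12) = 49.657 N/mm
W = mg = 2.6 × 9.81 = 25.506 N
½kδ² − Wδ − Wh = 0 → δ = (W + √(W² + 2kWh))/k
δ = (25.506 + √(650.56 + 1.10697e+06))/49.657 = (25.506 + 1052.4)/49.657 = 21.708 mm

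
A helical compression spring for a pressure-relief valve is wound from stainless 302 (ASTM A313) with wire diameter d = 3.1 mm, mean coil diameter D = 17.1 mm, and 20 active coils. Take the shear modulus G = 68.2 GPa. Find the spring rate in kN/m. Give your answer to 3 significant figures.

k = Gd⁴/(8D³N_a) = (68.2×10³ × 3.1⁴) / (8 × 17.1³ × 20)
  = 6.29841e+06 / 800034 = 7.8727 N/mm

7.87 kN/m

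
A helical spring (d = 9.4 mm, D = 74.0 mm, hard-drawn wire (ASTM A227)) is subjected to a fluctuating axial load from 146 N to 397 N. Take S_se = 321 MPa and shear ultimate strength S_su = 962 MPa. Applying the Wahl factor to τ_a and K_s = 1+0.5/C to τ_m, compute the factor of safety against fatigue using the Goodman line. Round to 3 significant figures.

C = D/d = 74.0/9.4 = 7.8723; K_W = (4C−1)/(4C−4)+0.615/C = 1.1873; K_s = 1+0.5/C = 1.0635
F_a = (F_max−F_min)/2 = 125.5 N; F_m = (F_max+F_min)/2 = 271.5 N
τ_a = K_W·8F_aD/(πd³) = 1.1873 × 28.473 = 33.805 MPa
τ_m = K_s·8F_mD/(πd³) = 1.0635 × 61.597 = 65.509 MPa
Goodman: 1/n_f = τ_a/S_se + τ_m/S_su = 33.805/321 + 65.509/962 = 0.10531 + 0.06810 = 0.17341
n_f = 1/0.17341 = 5.767

5.77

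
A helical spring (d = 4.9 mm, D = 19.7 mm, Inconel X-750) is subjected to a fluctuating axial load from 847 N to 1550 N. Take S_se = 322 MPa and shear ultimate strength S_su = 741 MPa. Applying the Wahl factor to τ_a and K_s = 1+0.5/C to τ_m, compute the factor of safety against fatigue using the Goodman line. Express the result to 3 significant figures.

0.700

C = D/d = 19.7/4.9 = 4.0204; K_W = (4C−1)/(4C−4)+0.615/C = 1.4013; K_s = 1+0.5/C = 1.1244
F_a = (F_max−F_min)/2 = 351.5 N; F_m = (F_max+F_min)/2 = 1198.5 N
τ_a = K_W·8F_aD/(πd³) = 1.4013 × 149.88 = 210.02 MPa
τ_m = K_s·8F_mD/(πd³) = 1.1244 × 511.04 = 574.6 MPa
Goodman: 1/n_f = τ_a/S_se + τ_m/S_su = 210.02/322 + 574.6/741 = 0.65225 + 0.77544 = 1.4277
n_f = 1/1.4277 = 0.7004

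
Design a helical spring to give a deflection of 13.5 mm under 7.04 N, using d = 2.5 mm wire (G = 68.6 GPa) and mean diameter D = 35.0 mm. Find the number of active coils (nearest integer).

15

Required rate k = F/δ = 7.04/13.5 = 0.52148 N/mm
N_a = Gd⁴/(8D³k) = (68.6×10³ × 2.5⁴)/(8 × 35.0³ × 0.52148)
    = 2.67969e+06 / 178868 = 14.98 → 15 coils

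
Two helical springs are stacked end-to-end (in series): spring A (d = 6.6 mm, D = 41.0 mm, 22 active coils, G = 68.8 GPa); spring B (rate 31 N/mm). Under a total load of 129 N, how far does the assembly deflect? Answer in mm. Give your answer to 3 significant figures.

16.1 mm

k_A = Gd⁴/(8D³N_a) = (68.8×10³)(6.6⁴)/(8·41.0³·22) = 10.762 N/mm
Series: 1/k_eq = 1/10.762 + 1/31 = 0.12518; k_eq = 7.9887 N/mm
δ = F/k_eq = 129/7.9887 = 16.148 mm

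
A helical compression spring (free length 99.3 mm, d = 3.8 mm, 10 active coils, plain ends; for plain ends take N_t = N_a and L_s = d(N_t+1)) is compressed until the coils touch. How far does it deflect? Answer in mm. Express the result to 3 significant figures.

57.5 mm

N_t = 10; L_s = 3.8·11 = 41.8 mm
δ_solid = L₀ − L_s = 99.3 − 41.8 = 57.5 mm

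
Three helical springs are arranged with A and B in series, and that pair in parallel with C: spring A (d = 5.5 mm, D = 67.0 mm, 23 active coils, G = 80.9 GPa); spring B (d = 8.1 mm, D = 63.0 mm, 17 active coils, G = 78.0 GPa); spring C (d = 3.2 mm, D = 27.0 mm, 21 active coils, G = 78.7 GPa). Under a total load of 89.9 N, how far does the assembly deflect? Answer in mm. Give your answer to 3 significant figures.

k_A = Gd⁴/(8D³N_a) = (80.9×10³)(5.5⁴)/(8·67.0³·23) = 1.3377 N/mm
k_B = Gd⁴/(8D³N_a) = (78.0×10³)(8.1⁴)/(8·63.0³·17) = 9.8736 N/mm
k_C = Gd⁴/(8D³N_a) = (78.7×10³)(3.2⁴)/(8·27.0³·21) = 2.4956 N/mm
Springs A,B series: k_AB = 1/(1/1.3377+1/9.8736) = 1.1781 N/mm; parallel with C: k_eq = 1.1781+2.4956 = 3.6737 N/mm
δ = F/k_eq = 89.9/3.6737 = 24.471 mm

24.5 mm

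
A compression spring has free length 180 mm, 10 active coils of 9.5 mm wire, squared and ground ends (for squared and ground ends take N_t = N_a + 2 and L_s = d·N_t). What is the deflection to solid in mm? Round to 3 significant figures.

66.0 mm

N_t = 12; L_s = 9.5·12 = 114 mm
δ_solid = L₀ − L_s = 180 − 114 = 66 mm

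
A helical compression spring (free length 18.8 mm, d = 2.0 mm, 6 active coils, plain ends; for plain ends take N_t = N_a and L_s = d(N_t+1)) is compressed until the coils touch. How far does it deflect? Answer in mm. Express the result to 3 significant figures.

N_t = 6; L_s = 2.0·7 = 14 mm
δ_solid = L₀ − L_s = 18.8 − 14 = 4.8 mm

4.80 mm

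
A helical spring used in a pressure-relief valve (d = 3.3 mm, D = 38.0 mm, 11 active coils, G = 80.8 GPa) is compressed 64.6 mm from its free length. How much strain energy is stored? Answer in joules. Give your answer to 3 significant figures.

4.14 J

k = Gd⁴/(8D³N_a) = (80.8×10³)(3.3⁴)/(8·38.0³·11) = 1.9844 N/mm
U = ½kδ² = 0.5 × 1.9844 × 64.6² = 4140.7 N·mm = 4.1407 J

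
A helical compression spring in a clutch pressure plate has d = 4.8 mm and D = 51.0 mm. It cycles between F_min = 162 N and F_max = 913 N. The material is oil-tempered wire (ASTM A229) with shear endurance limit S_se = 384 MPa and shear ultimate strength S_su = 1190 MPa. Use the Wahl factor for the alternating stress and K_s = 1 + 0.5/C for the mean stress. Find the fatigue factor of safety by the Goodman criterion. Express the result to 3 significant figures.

0.538

C = D/d = 51.0/4.8 = 10.6250; K_W = (4C−1)/(4C−4)+0.615/C = 1.1358; K_s = 1+0.5/C = 1.0471
F_a = (F_max−F_min)/2 = 375.5 N; F_m = (F_max+F_min)/2 = 537.5 N
τ_a = K_W·8F_aD/(πd³) = 1.1358 × 440.96 = 500.84 MPa
τ_m = K_s·8F_mD/(πd³) = 1.0471 × 631.2 = 660.9 MPa
Goodman: 1/n_f = τ_a/S_se + τ_m/S_su = 500.84/384 + 660.9/1190 = 1.30427 + 0.55538 = 1.8597
n_f = 1/1.8597 = 0.5377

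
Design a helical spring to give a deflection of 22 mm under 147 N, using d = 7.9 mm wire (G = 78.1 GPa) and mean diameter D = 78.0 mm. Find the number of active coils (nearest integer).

12

Required rate k = F/δ = 147/22 = 6.6818 N/mm
N_a = Gd⁴/(8D³k) = (78.1×10³ × 7.9⁴)/(8 × 78.0³ × 6.6818)
    = 3.042e+08 / 2.5367e+07 = 11.99 → 12 coils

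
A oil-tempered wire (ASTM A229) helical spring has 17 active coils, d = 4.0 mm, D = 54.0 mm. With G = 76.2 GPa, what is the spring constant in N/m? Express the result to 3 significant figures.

k = Gd⁴/(8D³N_a) = (76.2×10³ × 4.0⁴) / (8 × 54.0³ × 17)
  = 1.95072e+07 / 2.14151e+07 = 0.91091 N/mm = 910.91 N/m

911 N/m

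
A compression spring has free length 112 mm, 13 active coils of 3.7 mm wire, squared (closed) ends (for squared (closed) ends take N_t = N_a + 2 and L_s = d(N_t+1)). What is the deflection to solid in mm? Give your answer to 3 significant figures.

52.8 mm

N_t = 15; L_s = 3.7·16 = 59.2 mm
δ_solid = L₀ − L_s = 112 − 59.2 = 52.8 mm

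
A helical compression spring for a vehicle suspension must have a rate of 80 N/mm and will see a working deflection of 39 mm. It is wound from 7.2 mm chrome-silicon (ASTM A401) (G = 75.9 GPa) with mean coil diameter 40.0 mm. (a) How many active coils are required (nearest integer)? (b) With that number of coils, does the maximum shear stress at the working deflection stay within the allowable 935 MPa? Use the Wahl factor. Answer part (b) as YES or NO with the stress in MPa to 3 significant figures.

N_a = Gd⁴/(8D³k) = (75.9×10³)(7.2⁴)/(8·40.0³·80) = 4.98 → N_a = 5
Actual rate k = Gd⁴/(8D³·5) = 79.677 N/mm
Working load F = kδ = 79.677·39 = 3107.4 N
C = 40.0/7.2 = 5.5556; K_W = (4C−1)/(4C−4)+0.615/C = 1.2753
τ_max = K_W·8FD/(πd³) = 1.2753·848.01 = 1081.5 MPa
τ_max > 935 MPa → exceeds allowable

(a) 5 coils; (b) NO, τ_max = 1080 MPa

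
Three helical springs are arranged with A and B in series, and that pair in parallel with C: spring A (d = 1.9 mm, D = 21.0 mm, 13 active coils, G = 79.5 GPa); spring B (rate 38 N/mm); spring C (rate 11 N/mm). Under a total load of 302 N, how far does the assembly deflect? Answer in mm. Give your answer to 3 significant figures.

k_A = Gd⁴/(8D³N_a) = (79.5×10³)(1.9⁴)/(8·21.0³·13) = 1.0757 N/mm
Springs A,B series: k_AB = 1/(1/1.0757+1/38) = 1.0461 N/mm; parallel with C: k_eq = 1.0461+11 = 12.046 N/mm
δ = F/k_eq = 302/12.046 = 25.07 mm

25.1 mm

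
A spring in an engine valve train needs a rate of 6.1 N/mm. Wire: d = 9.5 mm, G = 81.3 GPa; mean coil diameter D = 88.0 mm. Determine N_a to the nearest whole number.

20

N_a = Gd⁴/(8D³k) = (81.3×10³ × 9.5⁴)/(8 × 88.0³ × 6.1)
    = 6.62194e+08 / 3.32558e+07 = 19.91 → 20 coils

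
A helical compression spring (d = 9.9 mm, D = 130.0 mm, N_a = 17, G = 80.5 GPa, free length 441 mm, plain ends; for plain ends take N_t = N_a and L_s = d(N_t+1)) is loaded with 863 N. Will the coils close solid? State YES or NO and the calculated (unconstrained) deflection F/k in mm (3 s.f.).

k = Gd⁴/(8D³N_a) = (80.5×10³)(9.9⁴)/(8·130.0³·17) = 2.588 N/mm
N_t = 17; L_s = 9.9·18 = 178.2 mm; δ_solid = L₀ − L_s = 441 − 178.2 = 262.8 mm
δ = F/k = 863/2.588 = 333.46 mm
δ ≥ δ_solid → spring goes solid

YES, δ = 333 mm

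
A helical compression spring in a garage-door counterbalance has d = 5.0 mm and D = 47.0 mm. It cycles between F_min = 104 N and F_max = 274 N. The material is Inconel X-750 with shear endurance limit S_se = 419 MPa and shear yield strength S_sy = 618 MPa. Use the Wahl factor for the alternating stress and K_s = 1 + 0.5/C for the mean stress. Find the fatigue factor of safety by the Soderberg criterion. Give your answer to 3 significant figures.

C = D/d = 47.0/5.0 = 9.4000; K_W = (4C−1)/(4C−4)+0.615/C = 1.1547; K_s = 1+0.5/C = 1.0532
F_a = (F_max−F_min)/2 = 85 N; F_m = (F_max+F_min)/2 = 189 N
τ_a = K_W·8F_aD/(πd³) = 1.1547 × 81.385 = 93.977 MPa
τ_m = K_s·8F_mD/(πd³) = 1.0532 × 180.96 = 190.59 MPa
Soderberg: 1/n_f = τ_a/S_se + τ_m/S_sy = 93.977/419 + 190.59/618 = 0.22429 + 0.30840 = 0.53268
n_f = 1/0.53268 = 1.877

1.88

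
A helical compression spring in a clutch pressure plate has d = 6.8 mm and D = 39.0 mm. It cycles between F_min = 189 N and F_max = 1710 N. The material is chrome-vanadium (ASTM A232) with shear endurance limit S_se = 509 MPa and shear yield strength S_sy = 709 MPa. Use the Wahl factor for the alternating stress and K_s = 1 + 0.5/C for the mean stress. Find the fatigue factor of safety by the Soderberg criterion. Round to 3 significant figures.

C = D/d = 39.0/6.8 = 5.7353; K_W = (4C−1)/(4C−4)+0.615/C = 1.2656; K_s = 1+0.5/C = 1.0872
F_a = (F_max−F_min)/2 = 760.5 N; F_m = (F_max+F_min)/2 = 949.5 N
τ_a = K_W·8F_aD/(πd³) = 1.2656 × 240.2 = 304 MPa
τ_m = K_s·8F_mD/(πd³) = 1.0872 × 299.9 = 326.04 MPa
Soderberg: 1/n_f = τ_a/S_se + τ_m/S_sy = 304/509 + 326.04/709 = 0.59726 + 0.45986 = 1.0571
n_f = 1/1.0571 = 0.946

0.946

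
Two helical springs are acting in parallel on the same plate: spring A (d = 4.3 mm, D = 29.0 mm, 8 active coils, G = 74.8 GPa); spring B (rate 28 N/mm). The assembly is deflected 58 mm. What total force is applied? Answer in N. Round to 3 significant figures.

k_A = Gd⁴/(8D³N_a) = (74.8×10³)(4.3⁴)/(8·29.0³·8) = 16.383 N/mm
Parallel: k_eq = 16.383 + 28 = 44.383 N/mm
F = k_eq·δ = 44.383·58 = 2574.2 N

2570 N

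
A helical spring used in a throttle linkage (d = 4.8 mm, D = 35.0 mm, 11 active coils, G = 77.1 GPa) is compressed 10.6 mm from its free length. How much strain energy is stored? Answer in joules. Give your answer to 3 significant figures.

0.609 J

k = Gd⁴/(8D³N_a) = (77.1×10³)(4.8⁴)/(8·35.0³·11) = 10.848 N/mm
U = ½kδ² = 0.5 × 10.848 × 10.6² = 609.42 N·mm = 0.60942 J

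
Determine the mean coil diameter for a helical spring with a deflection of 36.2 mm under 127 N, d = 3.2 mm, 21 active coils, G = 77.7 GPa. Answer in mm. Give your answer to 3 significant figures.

Required rate k = F/δ = 127/36.2 = 3.5083 N/mm
D = (Gd⁴/(8N_a·k))^(1/3) = (77.7×10³·3.2⁴/(8·21·3.5083))^(1/3)
  = (13823.5)^(1/3) = 23.9997 mm

24.0 mm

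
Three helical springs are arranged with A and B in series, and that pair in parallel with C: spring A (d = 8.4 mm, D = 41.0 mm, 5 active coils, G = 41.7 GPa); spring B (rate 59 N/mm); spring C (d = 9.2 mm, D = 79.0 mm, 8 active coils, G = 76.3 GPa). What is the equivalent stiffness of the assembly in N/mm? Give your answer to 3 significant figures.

k_A = Gd⁴/(8D³N_a) = (41.7×10³)(8.4⁴)/(8·41.0³·5) = 75.308 N/mm
k_C = Gd⁴/(8D³N_a) = (76.3×10³)(9.2⁴)/(8·79.0³·8) = 17.323 N/mm
Springs A,B series: k_AB = 1/(1/75.308+1/59) = 33.082 N/mm; parallel with C: k_eq = 33.082+17.323 = 50.405 N/mm

50.4 N/mm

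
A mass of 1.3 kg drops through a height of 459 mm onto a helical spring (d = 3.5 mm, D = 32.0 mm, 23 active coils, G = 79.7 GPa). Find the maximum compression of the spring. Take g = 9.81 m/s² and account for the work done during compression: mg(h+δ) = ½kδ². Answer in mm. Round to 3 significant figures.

83.5 mm

k = Gd⁴/(8D³N_a) = (79.7×10³)(3.5⁴)/(8·32.0³·23) = 1.9836 N/mm
W = mg = 1.3 × 9.81 = 12.753 N
½kδ² − Wδ − Wh = 0 → δ = (W + √(W² + 2kWh))/k
δ = (12.753 + √(162.64 + 23223))/1.9836 = (12.753 + 152.92)/1.9836 = 83.521 mm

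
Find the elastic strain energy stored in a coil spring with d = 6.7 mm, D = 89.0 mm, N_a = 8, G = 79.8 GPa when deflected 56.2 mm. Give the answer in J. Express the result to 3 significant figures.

5.63 J

k = Gd⁴/(8D³N_a) = (79.8×10³)(6.7⁴)/(8·89.0³·8) = 3.5641 N/mm
U = ½kδ² = 0.5 × 3.5641 × 56.2² = 5628.5 N·mm = 5.6285 J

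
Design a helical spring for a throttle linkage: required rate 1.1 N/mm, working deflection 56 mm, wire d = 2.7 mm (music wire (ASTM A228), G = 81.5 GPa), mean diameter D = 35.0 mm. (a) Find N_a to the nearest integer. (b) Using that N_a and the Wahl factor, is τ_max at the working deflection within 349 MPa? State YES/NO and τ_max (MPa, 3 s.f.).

N_a = Gd⁴/(8D³k) = (81.5×10³)(2.7⁴)/(8·35.0³·1.1) = 11.48 → N_a = 11
Actual rate k = Gd⁴/(8D³·11) = 1.148 N/mm
Working load F = kδ = 1.148·56 = 64.286 N
C = 35.0/2.7 = 12.9630; K_W = (4C−1)/(4C−4)+0.615/C = 1.1101
τ_max = K_W·8FD/(πd³) = 1.1101·291.09 = 323.15 MPa
τ_max ≤ 349 MPa → acceptable

(a) 11 coils; (b) YES, τ_max = 323 MPa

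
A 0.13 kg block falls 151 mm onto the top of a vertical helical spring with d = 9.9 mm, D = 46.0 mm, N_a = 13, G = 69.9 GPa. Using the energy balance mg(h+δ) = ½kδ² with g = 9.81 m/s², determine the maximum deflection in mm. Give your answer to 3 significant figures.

k = Gd⁴/(8D³N_a) = (69.9×10³)(9.9⁴)/(8·46.0³·13) = 66.33 N/mm
W = mg = 0.13 × 9.81 = 1.2753 N
½kδ² − Wδ − Wh = 0 → δ = (W + √(W² + 2kWh))/k
δ = (1.2753 + √(1.6264 + 25546.4))/66.33 = (1.2753 + 159.84)/66.33 = 2.429 mm

2.43 mm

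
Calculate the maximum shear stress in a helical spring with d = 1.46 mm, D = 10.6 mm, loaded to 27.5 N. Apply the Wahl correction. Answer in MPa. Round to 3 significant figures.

Spring index C = D/d = 10.6/1.46 = 7.2603
K_W = (4C−1)/(4C−4) + 0.615/C = 28.041/25.041 + 0.0847 = 1.2045
τ₀ = 8FD/(πd³) = 8·27.5·10.6/(π·1.46³) = 2332/9.7771 = 238.52 MPa
τ_max = K·τ₀ = 1.2045 × 238.52 = 287.3 MPa

287 MPa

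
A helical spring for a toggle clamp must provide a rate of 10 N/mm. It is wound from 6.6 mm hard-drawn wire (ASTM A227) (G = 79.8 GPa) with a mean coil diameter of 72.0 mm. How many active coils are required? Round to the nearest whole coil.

N_a = Gd⁴/(8D³k) = (79.8×10³ × 6.6⁴)/(8 × 72.0³ × 10)
    = 1.51418e+08 / 2.98598e+07 = 5.071 → 5 coils

5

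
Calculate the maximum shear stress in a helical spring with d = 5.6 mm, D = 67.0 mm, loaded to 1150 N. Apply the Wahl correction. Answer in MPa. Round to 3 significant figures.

Spring index C = D/d = 67.0/5.6 = 11.9643
K_W = (4C−1)/(4C−4) + 0.615/C = 46.857/43.857 + 0.0514 = 1.1198
τ₀ = 8FD/(πd³) = 8·1150·67.0/(π·5.6³) = 616400/551.71 = 1117.2 MPa
τ_max = K·τ₀ = 1.1198 × 1117.2 = 1251.1 MPa

1250 MPa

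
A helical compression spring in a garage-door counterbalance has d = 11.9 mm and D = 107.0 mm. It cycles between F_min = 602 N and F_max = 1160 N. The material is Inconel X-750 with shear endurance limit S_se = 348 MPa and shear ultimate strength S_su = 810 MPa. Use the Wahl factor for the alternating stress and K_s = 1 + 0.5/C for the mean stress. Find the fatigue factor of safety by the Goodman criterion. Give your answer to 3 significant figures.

C = D/d = 107.0/11.9 = 8.9916; K_W = (4C−1)/(4C−4)+0.615/C = 1.1622; K_s = 1+0.5/C = 1.0556
F_a = (F_max−F_min)/2 = 279 N; F_m = (F_max+F_min)/2 = 881 N
τ_a = K_W·8F_aD/(πd³) = 1.1622 × 45.111 = 52.431 MPa
τ_m = K_s·8F_mD/(πd³) = 1.0556 × 142.45 = 150.37 MPa
Goodman: 1/n_f = τ_a/S_se + τ_m/S_su = 52.431/348 + 150.37/810 = 0.15066 + 0.18564 = 0.3363
n_f = 1/0.3363 = 2.973

2.97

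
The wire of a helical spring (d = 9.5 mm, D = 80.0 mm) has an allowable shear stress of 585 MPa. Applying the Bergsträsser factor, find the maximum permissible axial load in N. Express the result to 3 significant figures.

2120 N

C = D/d = 80.0/9.5 = 8.4211
K_B = (4C+2)/(4C−3) = 35.684/30.684 = 1.1630
τ_max = K·8FD/(πd³) → F_max = τ_allow·πd³/(8DK)
F_max = 585·π·9.5³/(8·80.0·1.1630) = 1.5757e+06/744.29 = 2117.1 N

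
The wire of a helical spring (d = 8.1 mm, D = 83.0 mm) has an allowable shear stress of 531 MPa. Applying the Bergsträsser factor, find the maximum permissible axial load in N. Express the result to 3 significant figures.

1180 N

C = D/d = 83.0/8.1 = 10.2469
K_B = (4C+2)/(4C−3) = 42.988/37.988 = 1.1316
τ_max = K·8FD/(πd³) → F_max = τ_allow·πd³/(8DK)
F_max = 531·π·8.1³/(8·83.0·1.1316) = 8.8654e+05/751.4 = 1179.9 N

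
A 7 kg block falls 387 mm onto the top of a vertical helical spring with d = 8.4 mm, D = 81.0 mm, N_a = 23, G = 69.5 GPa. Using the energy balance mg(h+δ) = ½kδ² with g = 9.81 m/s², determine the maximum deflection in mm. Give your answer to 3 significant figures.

143 mm

k = Gd⁴/(8D³N_a) = (69.5×10³)(8.4⁴)/(8·81.0³·23) = 3.5386 N/mm
W = mg = 7 × 9.81 = 68.67 N
½kδ² − Wδ − Wh = 0 → δ = (W + √(W² + 2kWh))/k
δ = (68.67 + √(4715.6 + 188078))/3.5386 = (68.67 + 439.08)/3.5386 = 143.49 mm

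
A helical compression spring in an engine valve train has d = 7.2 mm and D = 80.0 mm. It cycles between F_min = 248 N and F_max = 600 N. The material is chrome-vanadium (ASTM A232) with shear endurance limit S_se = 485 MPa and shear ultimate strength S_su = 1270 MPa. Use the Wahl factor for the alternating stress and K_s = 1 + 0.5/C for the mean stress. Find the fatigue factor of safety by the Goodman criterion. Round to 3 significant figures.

2.41

C = D/d = 80.0/7.2 = 11.1111; K_W = (4C−1)/(4C−4)+0.615/C = 1.1295; K_s = 1+0.5/C = 1.0450
F_a = (F_max−F_min)/2 = 176 N; F_m = (F_max+F_min)/2 = 424 N
τ_a = K_W·8F_aD/(πd³) = 1.1295 × 96.061 = 108.5 MPa
τ_m = K_s·8F_mD/(πd³) = 1.0450 × 231.42 = 241.83 MPa
Goodman: 1/n_f = τ_a/S_se + τ_m/S_su = 108.5/485 + 241.83/1270 = 0.22372 + 0.19042 = 0.41414
n_f = 1/0.41414 = 2.415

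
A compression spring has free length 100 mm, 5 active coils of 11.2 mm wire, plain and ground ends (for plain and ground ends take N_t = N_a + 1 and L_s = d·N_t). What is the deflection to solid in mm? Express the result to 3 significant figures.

32.8 mm

N_t = 6; L_s = 11.2·6 = 67.2 mm
δ_solid = L₀ − L_s = 100 − 67.2 = 32.8 mm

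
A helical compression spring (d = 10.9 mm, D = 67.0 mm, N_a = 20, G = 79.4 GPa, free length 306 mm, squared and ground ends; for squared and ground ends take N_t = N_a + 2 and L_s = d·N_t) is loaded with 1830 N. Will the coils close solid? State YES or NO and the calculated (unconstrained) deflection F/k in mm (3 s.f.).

YES, δ = 78.6 mm

k = Gd⁴/(8D³N_a) = (79.4×10³)(10.9⁴)/(8·67.0³·20) = 23.291 N/mm
N_t = 22; L_s = 10.9·22 = 239.8 mm; δ_solid = L₀ − L_s = 306 − 239.8 = 66.2 mm
δ = F/k = 1830/23.291 = 78.572 mm
δ ≥ δ_solid → spring goes solid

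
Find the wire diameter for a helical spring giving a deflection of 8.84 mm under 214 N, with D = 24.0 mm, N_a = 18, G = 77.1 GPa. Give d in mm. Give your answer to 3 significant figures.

5.00 mm

Required rate k = F/δ = 214/8.84 = 24.208 N/mm
d = (8D³N_a·k / G)^(1/4) = (8·24.0³·18·24.208 / (77.1×10³))^0.25
  = (625.03)^0.25 = 5.0001 mm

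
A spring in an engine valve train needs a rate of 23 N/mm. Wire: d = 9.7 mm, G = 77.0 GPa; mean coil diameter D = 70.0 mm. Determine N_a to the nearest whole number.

N_a = Gd⁴/(8D³k) = (77.0×10³ × 9.7⁴)/(8 × 70.0³ × 23)
    = 6.81675e+08 / 6.3112e+07 = 10.8 → 11 coils

11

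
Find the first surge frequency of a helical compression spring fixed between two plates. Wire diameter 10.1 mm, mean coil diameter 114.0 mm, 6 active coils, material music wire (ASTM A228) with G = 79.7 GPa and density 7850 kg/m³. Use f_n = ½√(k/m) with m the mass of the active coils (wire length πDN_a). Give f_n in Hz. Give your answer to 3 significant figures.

46.4 Hz

k = Gd⁴/(8D³N_a) = (79.7×10³)(10.1⁴)/(8·114.0³·6) = 11.662 N/mm = 11662 N/m
Wire length L = πDN_a = π·114.0·6 = 2148.8 mm
m = ρ·(πd²/4)·L = 7850 × 80.118×10⁻⁶ m² × 2.1488 m = 1.3515 kg
f_n = ½√(k/m) = 0.5·√(11662/1.3515) = 0.5·√(8629.4) = 46.447 Hz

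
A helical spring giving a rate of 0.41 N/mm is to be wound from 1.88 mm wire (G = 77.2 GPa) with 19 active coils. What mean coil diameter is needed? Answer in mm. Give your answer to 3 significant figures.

D = (Gd⁴/(8N_a·k))^(1/3) = (77.2×10³·1.88⁴/(8·19·0.41))^(1/3)
  = (15474.7)^(1/3) = 24.9196 mm

24.9 mm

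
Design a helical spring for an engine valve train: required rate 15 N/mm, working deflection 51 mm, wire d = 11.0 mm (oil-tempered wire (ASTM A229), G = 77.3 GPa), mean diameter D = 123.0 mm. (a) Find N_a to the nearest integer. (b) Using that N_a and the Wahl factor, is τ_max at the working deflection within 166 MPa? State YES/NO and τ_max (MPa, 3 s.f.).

(a) 5 coils; (b) NO, τ_max = 206 MPa

N_a = Gd⁴/(8D³k) = (77.3×10³)(11.0⁴)/(8·123.0³·15) = 5.068 → N_a = 5
Actual rate k = Gd⁴/(8D³·5) = 15.205 N/mm
Working load F = kδ = 15.205·51 = 775.43 N
C = 123.0/11.0 = 11.1818; K_W = (4C−1)/(4C−4)+0.615/C = 1.1287
τ_max = K_W·8FD/(πd³) = 1.1287·182.48 = 205.96 MPa
τ_max > 166 MPa → exceeds allowable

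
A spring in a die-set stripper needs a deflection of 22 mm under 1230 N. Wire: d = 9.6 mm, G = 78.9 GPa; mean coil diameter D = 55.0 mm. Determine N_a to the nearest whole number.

Required rate k = F/δ = 1230/22 = 55.909 N/mm
N_a = Gd⁴/(8D³k) = (78.9×10³ × 9.6⁴)/(8 × 55.0³ × 55.909)
    = 6.70134e+08 / 7.4415e+07 = 9.005 → 9 coils

9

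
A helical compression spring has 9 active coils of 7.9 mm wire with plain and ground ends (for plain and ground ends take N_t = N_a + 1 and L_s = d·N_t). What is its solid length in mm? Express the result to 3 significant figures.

79.0 mm

plain and ground ends: N_t = N_a + 1 = 9 + 1 = 10
L_s = d·N_t = 7.9 × 10 = 79 mm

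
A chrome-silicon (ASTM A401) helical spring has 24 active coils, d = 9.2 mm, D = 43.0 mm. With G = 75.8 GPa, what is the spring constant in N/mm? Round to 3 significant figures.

35.6 N/mm

k = Gd⁴/(8D³N_a) = (75.8×10³ × 9.2⁴) / (8 × 43.0³ × 24)
  = 5.43026e+08 / 1.52653e+07 = 35.572 N/mm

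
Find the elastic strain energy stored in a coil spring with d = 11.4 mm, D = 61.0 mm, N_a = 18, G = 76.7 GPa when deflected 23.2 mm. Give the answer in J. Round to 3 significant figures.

10.7 J

k = Gd⁴/(8D³N_a) = (76.7×10³)(11.4⁴)/(8·61.0³·18) = 39.634 N/mm
U = ½kδ² = 0.5 × 39.634 × 23.2² = 10666 N·mm = 10.666 J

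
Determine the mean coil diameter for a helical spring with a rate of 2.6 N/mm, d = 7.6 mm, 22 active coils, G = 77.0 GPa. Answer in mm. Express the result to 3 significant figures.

D = (Gd⁴/(8N_a·k))^(1/3) = (77.0×10³·7.6⁴/(8·22·2.6))^(1/3)
  = (561383)^(1/3) = 82.4935 mm

82.5 mm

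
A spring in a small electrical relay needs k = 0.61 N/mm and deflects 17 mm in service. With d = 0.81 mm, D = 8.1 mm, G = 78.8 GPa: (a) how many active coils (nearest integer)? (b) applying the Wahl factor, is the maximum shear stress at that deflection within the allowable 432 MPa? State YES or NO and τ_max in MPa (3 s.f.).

(a) 13 coils; (b) NO, τ_max = 464 MPa

N_a = Gd⁴/(8D³k) = (78.8×10³)(0.81⁴)/(8·8.1³·0.61) = 13.08 → N_a = 13
Actual rate k = Gd⁴/(8D³·13) = 0.61373 N/mm
Working load F = kδ = 0.61373·17 = 10.433 N
C = 8.1/0.81 = 10.0000; K_W = (4C−1)/(4C−4)+0.615/C = 1.1448
τ_max = K_W·8FD/(πd³) = 1.1448·404.95 = 463.6 MPa
τ_max > 432 MPa → exceeds allowable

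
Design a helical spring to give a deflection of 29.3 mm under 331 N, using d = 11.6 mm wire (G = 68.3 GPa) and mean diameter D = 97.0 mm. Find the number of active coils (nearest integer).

15

Required rate k = F/δ = 331/29.3 = 11.297 N/mm
N_a = Gd⁴/(8D³k) = (68.3×10³ × 11.6⁴)/(8 × 97.0³ × 11.297)
    = 1.23667e+09 / 8.24832e+07 = 14.99 → 15 coils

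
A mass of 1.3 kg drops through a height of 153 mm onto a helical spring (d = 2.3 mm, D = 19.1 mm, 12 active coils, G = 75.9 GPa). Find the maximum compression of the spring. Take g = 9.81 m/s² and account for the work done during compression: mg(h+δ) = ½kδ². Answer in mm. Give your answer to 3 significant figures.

39.3 mm

k = Gd⁴/(8D³N_a) = (75.9×10³)(2.3⁴)/(8·19.1³·12) = 3.1753 N/mm
W = mg = 1.3 × 9.81 = 12.753 N
½kδ² − Wδ − Wh = 0 → δ = (W + √(W² + 2kWh))/k
δ = (12.753 + √(162.64 + 12391.3))/3.1753 = (12.753 + 112.04)/3.1753 = 39.303 mm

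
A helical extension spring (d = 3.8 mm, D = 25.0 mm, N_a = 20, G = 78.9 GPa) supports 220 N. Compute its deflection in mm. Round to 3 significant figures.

k = Gd⁴/(8D³N_a) = (78.9×10³)(3.8⁴)/(8·25.0³·20) = 6.5807 N/mm
δ = F/k = 220 / 6.5807 = 33.431 mm

33.4 mm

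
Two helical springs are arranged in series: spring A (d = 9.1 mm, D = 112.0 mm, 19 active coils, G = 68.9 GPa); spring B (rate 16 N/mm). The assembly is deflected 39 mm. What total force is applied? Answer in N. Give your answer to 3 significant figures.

k_A = Gd⁴/(8D³N_a) = (68.9×10³)(9.1⁴)/(8·112.0³·19) = 2.2125 N/mm
Series: 1/k_eq = 1/2.2125 + 1/16 = 0.51447; k_eq = 1.9437 N/mm
F = k_eq·δ = 1.9437·39 = 75.806 N

75.8 N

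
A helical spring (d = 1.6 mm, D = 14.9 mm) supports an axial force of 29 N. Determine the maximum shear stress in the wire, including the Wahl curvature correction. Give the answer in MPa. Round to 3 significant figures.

Spring index C = D/d = 14.9/1.6 = 9.3125
K_W = (4C−1)/(4C−4) + 0.615/C = 36.250/33.250 + 0.0660 = 1.1563
τ₀ = 8FD/(πd³) = 8·29·14.9/(π·1.6³) = 3456.8/12.868 = 268.64 MPa
τ_max = K·τ₀ = 1.1563 × 268.64 = 310.61 MPa

311 MPa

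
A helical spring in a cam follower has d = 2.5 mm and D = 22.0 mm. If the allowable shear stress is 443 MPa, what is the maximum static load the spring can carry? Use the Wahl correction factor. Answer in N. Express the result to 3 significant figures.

106 N

C = D/d = 22.0/2.5 = 8.8000
K_W = (4C−1)/(4C−4) + 0.615/C = 34.200/31.200 + 0.0699 = 1.1660
τ_max = K·8FD/(πd³) → F_max = τ_allow·πd³/(8DK)
F_max = 443·π·2.5³/(8·22.0·1.1660) = 21746/205.22 = 105.96 N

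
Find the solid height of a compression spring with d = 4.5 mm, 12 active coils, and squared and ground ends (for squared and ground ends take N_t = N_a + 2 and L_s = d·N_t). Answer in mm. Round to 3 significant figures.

squared and ground ends: N_t = N_a + 2 = 12 + 2 = 14
L_s = d·N_t = 4.5 × 14 = 63 mm

63.0 mm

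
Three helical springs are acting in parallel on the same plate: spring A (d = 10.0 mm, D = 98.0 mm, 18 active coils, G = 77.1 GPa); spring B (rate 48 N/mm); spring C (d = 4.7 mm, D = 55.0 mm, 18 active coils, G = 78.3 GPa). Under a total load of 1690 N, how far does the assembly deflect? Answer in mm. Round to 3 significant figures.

30.6 mm

k_A = Gd⁴/(8D³N_a) = (77.1×10³)(10.0⁴)/(8·98.0³·18) = 5.6887 N/mm
k_C = Gd⁴/(8D³N_a) = (78.3×10³)(4.7⁴)/(8·55.0³·18) = 1.5948 N/mm
Parallel: k_eq = 5.6887 + 48 + 1.5948 = 55.283 N/mm
δ = F/k_eq = 1690/55.283 = 30.57 mm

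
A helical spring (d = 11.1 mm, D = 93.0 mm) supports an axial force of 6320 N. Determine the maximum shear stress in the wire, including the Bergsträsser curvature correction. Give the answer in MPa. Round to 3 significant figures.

1270 MPa

Spring index C = D/d = 93.0/11.1 = 8.3784
K_B = (4C+2)/(4C−3) = 35.514/30.514 = 1.1639
τ₀ = 8FD/(πd³) = 8·6320·93.0/(π·11.1³) = 4.70208e+06/4296.5 = 1094.4 MPa
τ_max = K·τ₀ = 1.1639 × 1094.4 = 1273.7 MPa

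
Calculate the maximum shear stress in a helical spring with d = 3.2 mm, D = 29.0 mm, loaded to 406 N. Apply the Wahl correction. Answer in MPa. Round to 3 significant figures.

1060 MPa

Spring index C = D/d = 29.0/3.2 = 9.0625
K_W = (4C−1)/(4C−4) + 0.615/C = 35.250/32.250 + 0.0679 = 1.1609
τ₀ = 8FD/(πd³) = 8·406·29.0/(π·3.2³) = 94192/102.94 = 914.99 MPa
τ_max = K·τ₀ = 1.1609 × 914.99 = 1062.2 MPa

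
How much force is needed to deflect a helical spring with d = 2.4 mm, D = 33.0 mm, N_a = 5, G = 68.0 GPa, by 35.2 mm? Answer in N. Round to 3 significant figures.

55.2 N

k = Gd⁴/(8D³N_a) = (68.0×10³)(2.4⁴)/(8·33.0³·5) = 1.5695 N/mm
F = k·δ = 1.5695 × 35.2 = 55.245 N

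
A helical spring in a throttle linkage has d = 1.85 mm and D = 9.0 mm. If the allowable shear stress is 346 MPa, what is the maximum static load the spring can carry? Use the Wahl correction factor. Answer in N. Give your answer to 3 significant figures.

C = D/d = 9.0/1.85 = 4.8649
K_W = (4C−1)/(4C−4) + 0.615/C = 18.459/15.459 + 0.1264 = 1.3205
τ_max = K·8FD/(πd³) → F_max = τ_allow·πd³/(8DK)
F_max = 346·π·1.85³/(8·9.0·1.3205) = 6882.4/95.074 = 72.39 N

72.4 N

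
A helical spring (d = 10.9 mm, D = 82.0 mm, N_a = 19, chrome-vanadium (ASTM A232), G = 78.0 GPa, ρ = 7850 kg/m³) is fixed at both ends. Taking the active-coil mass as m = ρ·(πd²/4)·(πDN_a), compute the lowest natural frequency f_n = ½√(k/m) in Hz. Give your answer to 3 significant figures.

30.3 Hz

k = Gd⁴/(8D³N_a) = (78.0×10³)(10.9⁴)/(8·82.0³·19) = 13.138 N/mm = 13138 N/m
Wire length L = πDN_a = π·82.0·19 = 4894.6 mm
m = ρ·(πd²/4)·L = 7850 × 93.313×10⁻⁶ m² × 4.8946 m = 3.5853 kg
f_n = ½√(k/m) = 0.5·√(13138/3.5853) = 0.5·√(3664.3) = 30.267 Hz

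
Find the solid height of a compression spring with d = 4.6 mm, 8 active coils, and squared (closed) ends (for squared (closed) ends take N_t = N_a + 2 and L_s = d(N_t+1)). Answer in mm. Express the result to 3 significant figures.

50.6 mm

squared (closed) ends: N_t = N_a + 2 = 8 + 2 = 10
L_s = d·(N_t+1) = 4.6 × 11 = 50.6 mm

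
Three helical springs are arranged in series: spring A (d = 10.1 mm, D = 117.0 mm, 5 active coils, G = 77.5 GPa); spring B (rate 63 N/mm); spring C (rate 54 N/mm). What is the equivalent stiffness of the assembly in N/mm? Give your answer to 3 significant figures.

8.79 N/mm

k_A = Gd⁴/(8D³N_a) = (77.5×10³)(10.1⁴)/(8·117.0³·5) = 12.588 N/mm
Series: 1/k_eq = 1/12.588 + 1/63 + 1/54 = 0.11383; k_eq = 8.785 N/mm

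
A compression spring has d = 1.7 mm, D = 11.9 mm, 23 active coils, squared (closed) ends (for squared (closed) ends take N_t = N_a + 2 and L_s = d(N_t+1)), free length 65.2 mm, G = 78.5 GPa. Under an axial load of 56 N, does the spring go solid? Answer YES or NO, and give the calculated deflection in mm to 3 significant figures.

YES, δ = 26.5 mm

k = Gd⁴/(8D³N_a) = (78.5×10³)(1.7⁴)/(8·11.9³·23) = 2.1145 N/mm
N_t = 25; L_s = 1.7·26 = 44.2 mm; δ_solid = L₀ − L_s = 65.2 − 44.2 = 21 mm
δ = F/k = 56/2.1145 = 26.484 mm
δ ≥ δ_solid → spring goes solid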